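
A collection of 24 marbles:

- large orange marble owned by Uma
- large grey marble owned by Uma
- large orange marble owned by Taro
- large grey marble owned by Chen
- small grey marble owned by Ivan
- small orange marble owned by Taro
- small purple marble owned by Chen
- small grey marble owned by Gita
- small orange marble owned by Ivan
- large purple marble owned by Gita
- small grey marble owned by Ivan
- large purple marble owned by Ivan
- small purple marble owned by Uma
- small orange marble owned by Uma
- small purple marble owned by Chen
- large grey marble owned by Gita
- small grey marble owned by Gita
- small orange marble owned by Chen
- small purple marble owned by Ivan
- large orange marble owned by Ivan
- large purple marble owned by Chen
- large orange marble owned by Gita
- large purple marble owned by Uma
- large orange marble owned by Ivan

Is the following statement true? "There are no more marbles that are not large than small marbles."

marbles that are not large: 12.
small marbles: 12.
The claim requires 12 ≤ 12, which holds.

True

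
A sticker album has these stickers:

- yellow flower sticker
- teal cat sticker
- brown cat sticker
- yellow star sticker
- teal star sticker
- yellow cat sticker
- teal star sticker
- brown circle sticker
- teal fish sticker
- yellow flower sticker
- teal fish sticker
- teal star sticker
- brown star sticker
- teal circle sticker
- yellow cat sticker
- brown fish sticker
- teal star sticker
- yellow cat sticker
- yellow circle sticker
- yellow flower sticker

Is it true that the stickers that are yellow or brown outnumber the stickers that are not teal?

False

There are 12 stickers that are yellow or brown.
There are 12 stickers that are not teal.
The claim requires 12 > 12, which does not hold.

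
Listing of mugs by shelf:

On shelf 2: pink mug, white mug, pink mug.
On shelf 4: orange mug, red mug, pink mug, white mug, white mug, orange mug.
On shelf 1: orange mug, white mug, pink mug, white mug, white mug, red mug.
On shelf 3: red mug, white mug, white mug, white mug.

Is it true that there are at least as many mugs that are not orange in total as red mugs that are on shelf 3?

|mugs that are not orange| = 16.
|red mugs on shelf 3| = 1.
The claim requires 16 ≥ 1, which holds.

True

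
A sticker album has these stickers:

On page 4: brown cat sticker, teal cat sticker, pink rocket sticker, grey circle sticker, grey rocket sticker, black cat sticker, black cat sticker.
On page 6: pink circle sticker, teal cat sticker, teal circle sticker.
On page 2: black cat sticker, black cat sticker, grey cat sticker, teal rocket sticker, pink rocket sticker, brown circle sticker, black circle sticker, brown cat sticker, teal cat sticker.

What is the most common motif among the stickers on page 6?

circle

Counts by motif (restricted to stickers on page 6): circle 2, cat 1.
The maximum is 2, held uniquely by circle.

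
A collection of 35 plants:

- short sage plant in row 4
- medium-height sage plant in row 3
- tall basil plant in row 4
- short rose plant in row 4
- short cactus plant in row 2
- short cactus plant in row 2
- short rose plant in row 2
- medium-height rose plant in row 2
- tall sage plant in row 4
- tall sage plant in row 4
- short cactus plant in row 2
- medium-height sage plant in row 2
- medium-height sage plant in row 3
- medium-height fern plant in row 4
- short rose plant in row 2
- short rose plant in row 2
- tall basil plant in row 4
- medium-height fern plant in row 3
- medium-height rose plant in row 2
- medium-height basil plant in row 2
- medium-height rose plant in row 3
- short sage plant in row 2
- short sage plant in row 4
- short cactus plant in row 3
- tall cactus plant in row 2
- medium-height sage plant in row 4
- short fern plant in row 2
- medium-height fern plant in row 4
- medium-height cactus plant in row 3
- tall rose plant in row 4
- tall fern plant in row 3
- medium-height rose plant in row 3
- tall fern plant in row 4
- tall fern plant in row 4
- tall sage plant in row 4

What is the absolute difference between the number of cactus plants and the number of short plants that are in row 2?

cactus plants: 6. short plants in row 2: 8.
|6 − 8| = 8 − 6 = 2.

2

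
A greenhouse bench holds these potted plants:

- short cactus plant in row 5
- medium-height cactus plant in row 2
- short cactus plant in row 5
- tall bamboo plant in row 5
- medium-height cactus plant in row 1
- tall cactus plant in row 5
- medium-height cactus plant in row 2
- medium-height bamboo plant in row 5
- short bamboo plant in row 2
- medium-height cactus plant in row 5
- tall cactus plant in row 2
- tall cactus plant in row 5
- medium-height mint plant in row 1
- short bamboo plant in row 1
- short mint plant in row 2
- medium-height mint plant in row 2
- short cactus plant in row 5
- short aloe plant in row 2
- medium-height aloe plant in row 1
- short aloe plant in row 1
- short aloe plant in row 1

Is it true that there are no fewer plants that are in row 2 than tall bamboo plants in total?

|plants in row 2| = 7.
|tall bamboo plants| = 1.
The claim requires 7 ≥ 1, which holds.

True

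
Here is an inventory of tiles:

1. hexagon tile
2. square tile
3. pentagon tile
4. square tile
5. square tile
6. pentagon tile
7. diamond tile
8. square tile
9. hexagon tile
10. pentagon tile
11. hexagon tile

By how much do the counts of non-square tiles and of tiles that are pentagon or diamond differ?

non-square tiles: 7. tiles that are pentagon or diamond: 4.
|7 − 4| = 7 − 4 = 3.

3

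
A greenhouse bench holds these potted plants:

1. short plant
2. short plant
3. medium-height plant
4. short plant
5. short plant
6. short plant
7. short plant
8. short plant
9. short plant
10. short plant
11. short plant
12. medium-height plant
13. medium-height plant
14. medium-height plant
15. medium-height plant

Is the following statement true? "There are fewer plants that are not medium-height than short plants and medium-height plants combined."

There are 10 plants that are not medium-height.
short plants: 10; medium-height plants: 5; combined: 10 + 5 = 15.
The claim requires 10 < 15, which holds.

True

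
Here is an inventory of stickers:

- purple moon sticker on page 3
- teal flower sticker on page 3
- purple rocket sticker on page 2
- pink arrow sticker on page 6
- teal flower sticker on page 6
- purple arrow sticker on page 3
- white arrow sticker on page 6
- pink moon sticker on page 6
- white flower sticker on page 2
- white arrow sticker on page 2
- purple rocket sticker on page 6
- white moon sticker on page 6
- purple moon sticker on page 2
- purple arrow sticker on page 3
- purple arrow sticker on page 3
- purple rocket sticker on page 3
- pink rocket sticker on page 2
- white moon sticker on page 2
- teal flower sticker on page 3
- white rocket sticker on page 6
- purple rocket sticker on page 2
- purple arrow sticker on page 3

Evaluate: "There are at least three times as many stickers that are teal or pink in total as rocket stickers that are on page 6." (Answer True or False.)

|stickers that are teal or pink| = 6.
|rocket stickers on page 6| = 2.
The claim requires 6 ≥ 3 × 2 = 6, which holds.

True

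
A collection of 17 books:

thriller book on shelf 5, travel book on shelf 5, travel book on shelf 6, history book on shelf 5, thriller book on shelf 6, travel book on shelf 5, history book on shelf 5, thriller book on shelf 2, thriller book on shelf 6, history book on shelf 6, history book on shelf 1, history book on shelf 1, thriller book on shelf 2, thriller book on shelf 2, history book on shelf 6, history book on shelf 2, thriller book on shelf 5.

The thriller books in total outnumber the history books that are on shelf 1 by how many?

5

thriller books: 7.
history books on shelf 1: 2.
7 − 2 = 5.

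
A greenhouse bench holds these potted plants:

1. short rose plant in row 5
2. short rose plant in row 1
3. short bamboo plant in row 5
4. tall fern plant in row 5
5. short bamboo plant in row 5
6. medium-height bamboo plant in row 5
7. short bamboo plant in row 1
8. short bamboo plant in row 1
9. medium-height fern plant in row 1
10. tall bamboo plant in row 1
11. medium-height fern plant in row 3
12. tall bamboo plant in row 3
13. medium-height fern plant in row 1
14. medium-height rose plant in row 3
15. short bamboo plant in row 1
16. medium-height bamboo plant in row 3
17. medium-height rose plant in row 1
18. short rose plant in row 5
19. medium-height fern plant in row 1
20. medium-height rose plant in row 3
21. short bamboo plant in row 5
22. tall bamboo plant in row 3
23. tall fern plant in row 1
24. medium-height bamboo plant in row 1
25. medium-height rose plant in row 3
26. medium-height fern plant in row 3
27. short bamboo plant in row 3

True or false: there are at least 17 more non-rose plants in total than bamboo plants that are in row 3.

non-rose plants: 20.
bamboo plants in row 3: 4.
The claim requires 20 − 4 = 16 ≥ 17, which does not hold.

False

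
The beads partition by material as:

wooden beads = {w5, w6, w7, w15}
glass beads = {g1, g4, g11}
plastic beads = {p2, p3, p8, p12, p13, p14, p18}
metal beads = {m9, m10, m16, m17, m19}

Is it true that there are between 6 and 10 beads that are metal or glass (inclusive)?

True

beads that are metal or glass: 8.
The claim requires 6 ≤ 8 ≤ 10, which holds.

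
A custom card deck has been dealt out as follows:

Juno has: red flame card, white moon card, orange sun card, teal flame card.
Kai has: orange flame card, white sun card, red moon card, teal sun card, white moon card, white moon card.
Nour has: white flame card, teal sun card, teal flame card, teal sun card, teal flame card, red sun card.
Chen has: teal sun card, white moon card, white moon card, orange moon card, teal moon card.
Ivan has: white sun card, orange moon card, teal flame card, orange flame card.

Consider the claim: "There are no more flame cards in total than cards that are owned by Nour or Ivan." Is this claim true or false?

There are 8 flame cards.
Count of cards owned by Nour or Ivan: 10.
The claim requires 8 ≤ 10, which holds.

True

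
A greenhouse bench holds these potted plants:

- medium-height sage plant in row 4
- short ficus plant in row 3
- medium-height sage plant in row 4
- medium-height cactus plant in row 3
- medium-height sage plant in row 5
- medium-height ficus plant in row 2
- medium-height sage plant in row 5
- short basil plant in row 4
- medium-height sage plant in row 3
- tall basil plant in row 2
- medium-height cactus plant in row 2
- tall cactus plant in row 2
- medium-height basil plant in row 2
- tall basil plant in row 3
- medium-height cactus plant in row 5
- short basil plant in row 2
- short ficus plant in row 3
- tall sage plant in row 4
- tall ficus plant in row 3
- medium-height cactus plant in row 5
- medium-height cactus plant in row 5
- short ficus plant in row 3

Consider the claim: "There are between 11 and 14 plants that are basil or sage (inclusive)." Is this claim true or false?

True

There are 11 plants that are basil or sage.
The claim requires 11 ≤ 11 ≤ 14, which holds.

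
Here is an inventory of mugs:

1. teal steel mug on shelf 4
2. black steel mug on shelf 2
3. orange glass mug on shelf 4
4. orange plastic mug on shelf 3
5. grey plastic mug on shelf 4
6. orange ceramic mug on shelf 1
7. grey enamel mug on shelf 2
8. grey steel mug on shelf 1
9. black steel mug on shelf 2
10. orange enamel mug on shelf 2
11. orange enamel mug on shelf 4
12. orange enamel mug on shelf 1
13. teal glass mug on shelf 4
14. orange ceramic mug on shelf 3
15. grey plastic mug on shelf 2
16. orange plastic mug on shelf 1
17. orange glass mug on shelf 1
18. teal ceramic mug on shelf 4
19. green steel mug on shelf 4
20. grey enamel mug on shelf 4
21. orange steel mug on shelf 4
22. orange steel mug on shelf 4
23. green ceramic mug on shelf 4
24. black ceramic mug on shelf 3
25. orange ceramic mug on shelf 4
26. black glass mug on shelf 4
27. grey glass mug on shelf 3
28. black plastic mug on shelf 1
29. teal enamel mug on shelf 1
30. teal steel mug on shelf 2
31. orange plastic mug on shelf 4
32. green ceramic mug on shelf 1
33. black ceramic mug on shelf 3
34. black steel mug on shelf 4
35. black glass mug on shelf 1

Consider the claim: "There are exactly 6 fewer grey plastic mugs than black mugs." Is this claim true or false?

True

There are 2 grey plastic mugs.
There are 8 black mugs.
The claim requires 8 − 2 (= 6) to equal 6, which holds.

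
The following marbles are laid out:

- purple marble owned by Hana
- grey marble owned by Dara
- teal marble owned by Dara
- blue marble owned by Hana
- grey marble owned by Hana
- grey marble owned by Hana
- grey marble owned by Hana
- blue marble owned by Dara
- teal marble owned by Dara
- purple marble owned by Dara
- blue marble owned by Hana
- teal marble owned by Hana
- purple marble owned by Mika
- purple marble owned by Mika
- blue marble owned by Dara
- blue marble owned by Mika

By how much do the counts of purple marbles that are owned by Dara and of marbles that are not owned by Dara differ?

purple marbles owned by Dara: 1. marbles that are not owned by Dara: 10.
|1 − 10| = 10 − 1 = 9.

9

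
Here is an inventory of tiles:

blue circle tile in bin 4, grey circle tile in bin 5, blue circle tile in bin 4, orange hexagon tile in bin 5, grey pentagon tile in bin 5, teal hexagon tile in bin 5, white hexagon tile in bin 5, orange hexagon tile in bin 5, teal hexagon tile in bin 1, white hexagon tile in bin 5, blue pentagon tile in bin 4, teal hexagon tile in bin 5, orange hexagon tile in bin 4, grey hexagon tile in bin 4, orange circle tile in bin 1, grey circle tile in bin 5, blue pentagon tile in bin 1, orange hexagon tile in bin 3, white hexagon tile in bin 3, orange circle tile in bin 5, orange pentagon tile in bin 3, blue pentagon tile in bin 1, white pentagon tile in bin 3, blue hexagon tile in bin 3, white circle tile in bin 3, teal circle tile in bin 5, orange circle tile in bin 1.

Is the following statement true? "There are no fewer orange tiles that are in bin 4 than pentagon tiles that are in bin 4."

There is 1 orange tile in bin 4.
There is 1 pentagon tile in bin 4.
The claim requires 1 ≥ 1, which holds.

True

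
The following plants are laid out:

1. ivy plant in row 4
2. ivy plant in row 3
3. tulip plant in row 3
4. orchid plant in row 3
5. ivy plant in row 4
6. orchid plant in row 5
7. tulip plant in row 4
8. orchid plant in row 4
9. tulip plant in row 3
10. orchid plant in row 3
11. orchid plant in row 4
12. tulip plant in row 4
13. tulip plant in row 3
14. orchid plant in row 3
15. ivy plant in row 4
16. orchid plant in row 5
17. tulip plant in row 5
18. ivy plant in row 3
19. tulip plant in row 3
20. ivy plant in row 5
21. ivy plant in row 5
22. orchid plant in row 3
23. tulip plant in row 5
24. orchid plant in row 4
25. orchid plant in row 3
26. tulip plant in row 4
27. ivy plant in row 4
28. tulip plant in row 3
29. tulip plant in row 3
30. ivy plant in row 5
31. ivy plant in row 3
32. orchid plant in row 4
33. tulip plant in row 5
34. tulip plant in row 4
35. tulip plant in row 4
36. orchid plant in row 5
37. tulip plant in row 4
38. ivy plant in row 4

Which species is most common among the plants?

Counts by species: tulip 15, orchid 12, ivy 11.
The maximum is 15, held uniquely by tulip.

tulip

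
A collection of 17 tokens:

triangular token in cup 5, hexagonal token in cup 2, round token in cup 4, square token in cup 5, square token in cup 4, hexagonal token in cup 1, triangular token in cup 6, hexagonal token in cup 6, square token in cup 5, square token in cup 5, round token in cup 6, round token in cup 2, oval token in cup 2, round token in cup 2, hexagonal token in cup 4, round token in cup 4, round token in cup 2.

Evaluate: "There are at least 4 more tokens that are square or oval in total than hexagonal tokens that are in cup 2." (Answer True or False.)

True

There are 5 tokens that are square or oval.
There is 1 hexagonal token in cup 2.
The claim requires 5 − 1 = 4 ≥ 4, which holds.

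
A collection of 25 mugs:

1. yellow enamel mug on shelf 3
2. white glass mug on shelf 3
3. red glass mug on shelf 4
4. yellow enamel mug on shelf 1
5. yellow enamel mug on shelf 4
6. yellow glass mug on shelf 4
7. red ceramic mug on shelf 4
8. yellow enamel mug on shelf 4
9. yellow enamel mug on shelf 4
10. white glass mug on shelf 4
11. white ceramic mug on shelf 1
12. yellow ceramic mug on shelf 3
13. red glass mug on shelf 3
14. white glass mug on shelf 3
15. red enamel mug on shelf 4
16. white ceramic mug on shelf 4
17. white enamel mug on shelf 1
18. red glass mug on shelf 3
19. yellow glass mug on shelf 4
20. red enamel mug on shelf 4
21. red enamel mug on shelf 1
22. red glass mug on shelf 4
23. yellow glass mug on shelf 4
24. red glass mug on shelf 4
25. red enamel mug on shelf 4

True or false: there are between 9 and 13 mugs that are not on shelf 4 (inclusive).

True

|mugs that are not on shelf 4| = 10.
The claim requires 9 ≤ 10 ≤ 13, which holds.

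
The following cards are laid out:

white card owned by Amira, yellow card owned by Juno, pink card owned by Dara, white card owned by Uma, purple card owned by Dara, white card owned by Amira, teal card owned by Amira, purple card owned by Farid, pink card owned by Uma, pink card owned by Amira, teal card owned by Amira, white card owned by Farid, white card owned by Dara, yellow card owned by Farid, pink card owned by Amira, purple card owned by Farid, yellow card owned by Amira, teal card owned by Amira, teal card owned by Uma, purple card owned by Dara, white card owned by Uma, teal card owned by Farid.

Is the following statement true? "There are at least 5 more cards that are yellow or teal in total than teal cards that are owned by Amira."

True

|cards that are yellow or teal| = 8.
|teal cards owned by Amira| = 3.
The claim requires 8 − 3 = 5 ≥ 5, which holds.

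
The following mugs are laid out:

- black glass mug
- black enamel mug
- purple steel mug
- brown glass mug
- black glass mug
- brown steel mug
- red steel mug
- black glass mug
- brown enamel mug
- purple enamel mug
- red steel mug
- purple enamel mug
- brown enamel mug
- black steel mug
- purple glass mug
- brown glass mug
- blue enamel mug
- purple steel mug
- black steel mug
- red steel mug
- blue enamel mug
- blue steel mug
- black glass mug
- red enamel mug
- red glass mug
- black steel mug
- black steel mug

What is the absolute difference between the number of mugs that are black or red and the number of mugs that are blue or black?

mugs that are black or red: 14. mugs that are blue or black: 12.
|14 − 12| = 14 − 12 = 2.

2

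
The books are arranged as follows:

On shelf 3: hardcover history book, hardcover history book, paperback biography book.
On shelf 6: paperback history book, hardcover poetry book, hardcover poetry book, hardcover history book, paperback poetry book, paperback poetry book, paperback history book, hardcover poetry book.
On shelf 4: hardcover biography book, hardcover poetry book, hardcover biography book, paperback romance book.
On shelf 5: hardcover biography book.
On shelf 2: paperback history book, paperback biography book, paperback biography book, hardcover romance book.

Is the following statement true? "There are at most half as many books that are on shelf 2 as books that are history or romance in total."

|books on shelf 2| = 4.
|books that are history or romance| = 8.
The claim requires 2 × 4 = 8 ≤ 8, which holds.

True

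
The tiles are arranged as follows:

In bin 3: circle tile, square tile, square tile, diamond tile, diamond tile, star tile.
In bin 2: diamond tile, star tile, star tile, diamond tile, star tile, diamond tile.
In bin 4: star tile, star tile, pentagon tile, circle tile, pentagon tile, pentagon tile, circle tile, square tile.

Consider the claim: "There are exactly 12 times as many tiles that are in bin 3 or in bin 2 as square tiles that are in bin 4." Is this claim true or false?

There are 12 tiles in bin 3 or in bin 2.
There is 1 square tile in bin 4.
The claim requires 12 = 12 × 1 = 12, which holds.

True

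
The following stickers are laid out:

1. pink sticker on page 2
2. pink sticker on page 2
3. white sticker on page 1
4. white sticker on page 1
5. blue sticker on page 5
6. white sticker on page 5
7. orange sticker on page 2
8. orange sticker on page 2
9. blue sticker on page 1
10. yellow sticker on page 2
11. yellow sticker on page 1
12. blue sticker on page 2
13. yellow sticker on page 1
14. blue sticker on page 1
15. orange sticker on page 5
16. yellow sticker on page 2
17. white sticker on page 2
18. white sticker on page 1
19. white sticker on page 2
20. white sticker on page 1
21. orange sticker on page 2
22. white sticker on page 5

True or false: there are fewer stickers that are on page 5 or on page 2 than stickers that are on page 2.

|stickers on page 5 or on page 2| = 14.
|stickers on page 2| = 10.
The claim requires 14 < 10, which does not hold.

False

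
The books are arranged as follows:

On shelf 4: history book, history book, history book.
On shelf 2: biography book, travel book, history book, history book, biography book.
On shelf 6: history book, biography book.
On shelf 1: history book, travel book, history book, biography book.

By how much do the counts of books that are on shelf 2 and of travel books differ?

3

books on shelf 2: 5. travel books: 2.
|5 − 2| = 5 − 2 = 3.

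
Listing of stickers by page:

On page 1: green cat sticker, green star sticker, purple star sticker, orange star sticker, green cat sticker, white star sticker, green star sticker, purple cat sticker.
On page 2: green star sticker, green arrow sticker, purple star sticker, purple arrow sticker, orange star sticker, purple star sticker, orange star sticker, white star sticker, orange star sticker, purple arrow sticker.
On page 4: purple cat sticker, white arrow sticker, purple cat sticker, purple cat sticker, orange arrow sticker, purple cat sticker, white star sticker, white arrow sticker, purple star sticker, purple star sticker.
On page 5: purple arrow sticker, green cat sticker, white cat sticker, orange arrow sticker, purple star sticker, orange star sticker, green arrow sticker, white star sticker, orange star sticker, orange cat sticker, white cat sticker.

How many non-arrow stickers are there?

30

Total stickers: 39; with the excluded value: 9; remaining 39 − 9 = 30.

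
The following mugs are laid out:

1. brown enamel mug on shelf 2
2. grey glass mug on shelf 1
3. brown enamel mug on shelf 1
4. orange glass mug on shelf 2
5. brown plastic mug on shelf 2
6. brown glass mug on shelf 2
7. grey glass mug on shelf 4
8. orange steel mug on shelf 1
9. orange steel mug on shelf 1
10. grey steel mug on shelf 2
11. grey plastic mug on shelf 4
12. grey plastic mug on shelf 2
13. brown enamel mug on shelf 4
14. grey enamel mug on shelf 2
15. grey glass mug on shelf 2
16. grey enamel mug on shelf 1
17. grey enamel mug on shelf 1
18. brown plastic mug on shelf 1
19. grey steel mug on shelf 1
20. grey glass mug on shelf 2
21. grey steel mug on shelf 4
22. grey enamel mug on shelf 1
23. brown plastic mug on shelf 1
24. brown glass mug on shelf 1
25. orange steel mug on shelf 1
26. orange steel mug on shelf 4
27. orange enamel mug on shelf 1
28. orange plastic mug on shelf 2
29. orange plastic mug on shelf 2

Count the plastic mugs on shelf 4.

1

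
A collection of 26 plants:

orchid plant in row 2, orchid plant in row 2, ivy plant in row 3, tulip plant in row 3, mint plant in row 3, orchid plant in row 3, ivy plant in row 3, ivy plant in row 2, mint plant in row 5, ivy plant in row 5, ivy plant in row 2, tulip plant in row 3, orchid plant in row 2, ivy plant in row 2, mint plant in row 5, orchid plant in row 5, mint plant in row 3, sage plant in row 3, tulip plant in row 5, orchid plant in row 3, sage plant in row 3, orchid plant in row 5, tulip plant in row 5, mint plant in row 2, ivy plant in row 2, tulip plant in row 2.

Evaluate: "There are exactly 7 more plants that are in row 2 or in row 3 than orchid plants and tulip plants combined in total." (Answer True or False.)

True

plants in row 2 or in row 3: 19.
orchid plants: 7; tulip plants: 5; combined: 7 + 5 = 12.
The claim requires 19 − 12 (= 7) to equal 7, which holds.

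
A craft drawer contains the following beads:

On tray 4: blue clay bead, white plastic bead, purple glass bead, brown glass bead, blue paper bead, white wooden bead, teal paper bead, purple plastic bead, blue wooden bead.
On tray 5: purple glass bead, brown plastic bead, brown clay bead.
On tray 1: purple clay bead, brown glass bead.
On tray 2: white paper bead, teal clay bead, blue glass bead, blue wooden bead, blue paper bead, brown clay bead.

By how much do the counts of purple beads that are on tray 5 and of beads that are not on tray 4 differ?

10

purple beads on tray 5: 1. beads that are not on tray 4: 11.
|1 − 11| = 11 − 1 = 10.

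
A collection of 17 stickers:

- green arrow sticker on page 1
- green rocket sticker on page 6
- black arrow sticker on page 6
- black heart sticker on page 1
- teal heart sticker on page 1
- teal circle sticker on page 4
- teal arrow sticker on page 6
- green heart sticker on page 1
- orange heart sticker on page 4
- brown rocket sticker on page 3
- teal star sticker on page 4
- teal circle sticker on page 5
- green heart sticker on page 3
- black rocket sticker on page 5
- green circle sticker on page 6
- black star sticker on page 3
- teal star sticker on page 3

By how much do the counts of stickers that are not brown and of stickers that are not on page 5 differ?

1

stickers that are not brown: 16. stickers that are not on page 5: 15.
|16 − 15| = 16 − 15 = 1.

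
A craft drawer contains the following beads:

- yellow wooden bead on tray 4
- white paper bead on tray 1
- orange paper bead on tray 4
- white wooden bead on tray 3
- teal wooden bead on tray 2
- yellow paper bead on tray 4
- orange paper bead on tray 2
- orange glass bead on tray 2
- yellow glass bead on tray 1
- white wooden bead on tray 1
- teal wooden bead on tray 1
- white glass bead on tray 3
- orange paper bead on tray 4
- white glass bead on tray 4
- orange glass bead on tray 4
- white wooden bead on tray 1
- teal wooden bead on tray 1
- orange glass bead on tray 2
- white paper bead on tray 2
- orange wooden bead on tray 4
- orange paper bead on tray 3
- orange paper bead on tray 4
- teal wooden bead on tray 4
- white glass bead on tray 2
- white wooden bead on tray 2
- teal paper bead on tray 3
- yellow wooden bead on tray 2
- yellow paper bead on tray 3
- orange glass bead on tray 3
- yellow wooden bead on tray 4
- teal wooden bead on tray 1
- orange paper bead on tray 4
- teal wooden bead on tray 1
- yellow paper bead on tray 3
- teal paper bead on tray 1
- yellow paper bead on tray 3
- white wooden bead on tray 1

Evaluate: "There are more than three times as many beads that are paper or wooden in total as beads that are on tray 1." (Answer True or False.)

False

|beads that are paper or wooden| = 29.
|beads on tray 1| = 10.
The claim requires 29 > 3 × 10 = 30, which does not hold.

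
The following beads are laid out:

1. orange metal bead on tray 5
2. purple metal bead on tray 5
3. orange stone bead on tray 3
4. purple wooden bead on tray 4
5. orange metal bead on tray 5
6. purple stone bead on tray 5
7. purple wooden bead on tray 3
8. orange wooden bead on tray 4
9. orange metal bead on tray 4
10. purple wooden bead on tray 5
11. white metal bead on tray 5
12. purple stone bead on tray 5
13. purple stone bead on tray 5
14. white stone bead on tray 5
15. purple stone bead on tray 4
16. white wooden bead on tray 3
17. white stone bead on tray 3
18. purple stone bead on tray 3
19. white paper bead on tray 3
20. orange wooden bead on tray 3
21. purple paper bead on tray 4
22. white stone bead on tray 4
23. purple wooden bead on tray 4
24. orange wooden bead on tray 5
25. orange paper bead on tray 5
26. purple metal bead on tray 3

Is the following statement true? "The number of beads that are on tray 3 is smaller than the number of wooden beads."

False

There are 8 beads on tray 3.
There are 8 wooden beads.
The claim requires 8 < 8, which does not hold.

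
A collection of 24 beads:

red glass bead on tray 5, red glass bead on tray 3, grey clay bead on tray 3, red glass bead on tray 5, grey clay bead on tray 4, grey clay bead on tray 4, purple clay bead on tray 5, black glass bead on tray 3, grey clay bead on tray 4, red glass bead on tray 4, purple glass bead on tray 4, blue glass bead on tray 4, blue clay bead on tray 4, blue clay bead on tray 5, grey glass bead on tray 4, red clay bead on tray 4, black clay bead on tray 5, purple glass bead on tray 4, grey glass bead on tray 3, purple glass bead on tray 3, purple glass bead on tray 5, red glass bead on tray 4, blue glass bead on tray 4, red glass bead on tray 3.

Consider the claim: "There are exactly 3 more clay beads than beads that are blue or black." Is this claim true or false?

True

|clay beads| = 9.
|beads that are blue or black| = 6.
The claim requires 9 − 6 (= 3) to equal 3, which holds.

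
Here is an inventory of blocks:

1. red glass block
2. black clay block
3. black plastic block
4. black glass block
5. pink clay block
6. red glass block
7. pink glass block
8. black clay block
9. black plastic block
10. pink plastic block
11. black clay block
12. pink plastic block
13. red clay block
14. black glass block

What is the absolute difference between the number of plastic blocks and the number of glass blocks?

plastic blocks: 4. glass blocks: 5.
|4 − 5| = 5 − 4 = 1.

1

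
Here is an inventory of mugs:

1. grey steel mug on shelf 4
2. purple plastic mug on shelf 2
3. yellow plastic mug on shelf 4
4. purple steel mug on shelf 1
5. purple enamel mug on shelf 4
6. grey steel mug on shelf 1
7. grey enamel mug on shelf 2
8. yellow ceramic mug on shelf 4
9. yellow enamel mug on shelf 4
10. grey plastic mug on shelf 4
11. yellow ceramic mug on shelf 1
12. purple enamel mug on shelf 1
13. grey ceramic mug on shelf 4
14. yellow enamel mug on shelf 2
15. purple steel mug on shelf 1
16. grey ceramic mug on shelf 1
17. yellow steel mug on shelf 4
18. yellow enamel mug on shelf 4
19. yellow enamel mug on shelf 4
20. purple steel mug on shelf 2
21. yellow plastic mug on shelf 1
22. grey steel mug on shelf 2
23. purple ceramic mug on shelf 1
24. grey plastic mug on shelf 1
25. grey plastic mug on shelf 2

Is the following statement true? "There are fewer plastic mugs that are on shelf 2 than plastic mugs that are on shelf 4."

|plastic mugs on shelf 2| = 2.
|plastic mugs on shelf 4| = 2.
The claim requires 2 < 2, which does not hold.

False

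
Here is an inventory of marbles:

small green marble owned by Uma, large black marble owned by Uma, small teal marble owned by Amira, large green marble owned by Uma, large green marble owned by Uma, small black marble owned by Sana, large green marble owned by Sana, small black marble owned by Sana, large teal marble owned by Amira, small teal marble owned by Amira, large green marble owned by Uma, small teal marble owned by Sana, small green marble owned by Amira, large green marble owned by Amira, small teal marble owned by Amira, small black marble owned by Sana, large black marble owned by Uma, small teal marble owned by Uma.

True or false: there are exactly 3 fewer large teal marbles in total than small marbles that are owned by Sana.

large teal marbles: 1.
small marbles owned by Sana: 4.
The claim requires 4 − 1 (= 3) to equal 3, which holds.

True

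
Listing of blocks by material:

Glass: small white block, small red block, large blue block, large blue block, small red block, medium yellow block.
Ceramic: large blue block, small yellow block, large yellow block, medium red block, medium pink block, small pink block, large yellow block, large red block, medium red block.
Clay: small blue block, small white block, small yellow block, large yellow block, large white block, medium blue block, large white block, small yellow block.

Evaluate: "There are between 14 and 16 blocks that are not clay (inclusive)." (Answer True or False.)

blocks that are not clay: 15.
The claim requires 14 ≤ 15 ≤ 16, which holds.

True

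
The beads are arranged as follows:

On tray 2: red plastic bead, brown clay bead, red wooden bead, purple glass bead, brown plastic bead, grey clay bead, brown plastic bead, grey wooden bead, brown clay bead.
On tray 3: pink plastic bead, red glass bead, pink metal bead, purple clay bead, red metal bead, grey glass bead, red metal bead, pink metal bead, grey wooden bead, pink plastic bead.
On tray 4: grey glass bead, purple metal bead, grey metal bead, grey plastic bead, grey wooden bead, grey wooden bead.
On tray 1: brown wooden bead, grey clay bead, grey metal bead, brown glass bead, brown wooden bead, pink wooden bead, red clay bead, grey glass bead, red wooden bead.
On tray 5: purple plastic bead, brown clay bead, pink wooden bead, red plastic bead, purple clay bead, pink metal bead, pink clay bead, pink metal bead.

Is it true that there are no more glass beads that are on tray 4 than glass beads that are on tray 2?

True

glass beads on tray 4: 1.
glass beads on tray 2: 1.
The claim requires 1 ≤ 1, which holds.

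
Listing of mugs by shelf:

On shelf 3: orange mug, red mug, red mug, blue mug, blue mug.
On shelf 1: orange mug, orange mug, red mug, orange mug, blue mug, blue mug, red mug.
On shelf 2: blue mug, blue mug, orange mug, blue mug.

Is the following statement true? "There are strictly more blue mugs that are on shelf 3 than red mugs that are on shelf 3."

|blue mugs on shelf 3| = 2.
|red mugs on shelf 3| = 2.
The claim requires 2 > 2, which does not hold.

False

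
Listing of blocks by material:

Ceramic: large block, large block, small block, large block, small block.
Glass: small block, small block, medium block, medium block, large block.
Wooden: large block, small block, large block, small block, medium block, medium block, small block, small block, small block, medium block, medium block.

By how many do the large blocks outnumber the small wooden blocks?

large blocks: 6.
small wooden blocks: 5.
6 − 5 = 1.

1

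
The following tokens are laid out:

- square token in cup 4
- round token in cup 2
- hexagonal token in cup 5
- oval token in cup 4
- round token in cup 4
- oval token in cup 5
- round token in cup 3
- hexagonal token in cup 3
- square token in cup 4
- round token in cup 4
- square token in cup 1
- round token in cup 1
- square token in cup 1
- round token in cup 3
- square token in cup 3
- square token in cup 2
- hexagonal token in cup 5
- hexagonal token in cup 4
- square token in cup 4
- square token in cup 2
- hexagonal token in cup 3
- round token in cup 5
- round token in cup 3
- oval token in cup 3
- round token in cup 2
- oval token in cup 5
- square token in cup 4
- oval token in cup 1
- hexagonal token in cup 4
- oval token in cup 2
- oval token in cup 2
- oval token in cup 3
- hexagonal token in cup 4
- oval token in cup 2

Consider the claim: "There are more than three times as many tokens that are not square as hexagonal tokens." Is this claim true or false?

|tokens that are not square| = 25.
|hexagonal tokens| = 7.
The claim requires 25 > 3 × 7 = 21, which holds.

True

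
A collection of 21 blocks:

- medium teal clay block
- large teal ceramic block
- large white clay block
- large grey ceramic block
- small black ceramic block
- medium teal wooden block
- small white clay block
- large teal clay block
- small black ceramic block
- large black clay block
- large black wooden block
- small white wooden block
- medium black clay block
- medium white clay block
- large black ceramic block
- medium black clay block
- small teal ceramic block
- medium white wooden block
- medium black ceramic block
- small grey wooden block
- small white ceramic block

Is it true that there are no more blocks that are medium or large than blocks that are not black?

False

blocks that are medium or large: 14.
blocks that are not black: 13.
The claim requires 14 ≤ 13, which does not hold.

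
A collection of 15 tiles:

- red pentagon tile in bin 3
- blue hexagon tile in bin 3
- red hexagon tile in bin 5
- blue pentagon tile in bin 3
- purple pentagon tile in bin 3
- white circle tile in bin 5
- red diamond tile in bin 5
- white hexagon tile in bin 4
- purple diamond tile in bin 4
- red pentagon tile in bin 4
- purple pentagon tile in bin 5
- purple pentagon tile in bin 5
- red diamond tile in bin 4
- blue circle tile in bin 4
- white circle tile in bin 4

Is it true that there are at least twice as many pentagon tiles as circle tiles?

True

pentagon tiles: 6.
circle tiles: 3.
The claim requires 6 ≥ 2 × 3 = 6, which holds.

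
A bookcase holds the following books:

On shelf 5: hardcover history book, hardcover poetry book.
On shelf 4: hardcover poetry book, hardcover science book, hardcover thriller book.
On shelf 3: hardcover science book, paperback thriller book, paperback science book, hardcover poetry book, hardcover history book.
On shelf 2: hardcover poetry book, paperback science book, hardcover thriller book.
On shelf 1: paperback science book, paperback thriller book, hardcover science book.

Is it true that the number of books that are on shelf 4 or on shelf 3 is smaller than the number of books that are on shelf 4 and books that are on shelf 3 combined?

|books on shelf 4 or on shelf 3| = 8.
books on shelf 4: 3; books on shelf 3: 5; combined: 3 + 5 = 8.
The claim requires 8 < 8, which does not hold.

False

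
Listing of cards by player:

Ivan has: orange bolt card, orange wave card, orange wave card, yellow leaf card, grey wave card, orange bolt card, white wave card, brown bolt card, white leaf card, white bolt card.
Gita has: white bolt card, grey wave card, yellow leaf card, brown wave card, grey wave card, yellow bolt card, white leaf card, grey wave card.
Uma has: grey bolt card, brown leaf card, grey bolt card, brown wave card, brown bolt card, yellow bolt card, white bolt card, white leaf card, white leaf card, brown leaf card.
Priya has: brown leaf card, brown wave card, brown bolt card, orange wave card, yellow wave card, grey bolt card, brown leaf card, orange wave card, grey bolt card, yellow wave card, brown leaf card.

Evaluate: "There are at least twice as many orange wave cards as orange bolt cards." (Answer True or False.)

orange wave cards: 4.
orange bolt cards: 2.
The claim requires 4 ≥ 2 × 2 = 4, which holds.

True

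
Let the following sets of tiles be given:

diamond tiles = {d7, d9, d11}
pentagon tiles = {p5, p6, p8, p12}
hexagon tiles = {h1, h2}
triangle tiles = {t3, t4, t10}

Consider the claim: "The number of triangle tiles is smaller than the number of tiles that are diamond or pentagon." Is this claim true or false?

True

triangle tiles: 3.
tiles that are diamond or pentagon: 7.
The claim requires 3 < 7, which holds.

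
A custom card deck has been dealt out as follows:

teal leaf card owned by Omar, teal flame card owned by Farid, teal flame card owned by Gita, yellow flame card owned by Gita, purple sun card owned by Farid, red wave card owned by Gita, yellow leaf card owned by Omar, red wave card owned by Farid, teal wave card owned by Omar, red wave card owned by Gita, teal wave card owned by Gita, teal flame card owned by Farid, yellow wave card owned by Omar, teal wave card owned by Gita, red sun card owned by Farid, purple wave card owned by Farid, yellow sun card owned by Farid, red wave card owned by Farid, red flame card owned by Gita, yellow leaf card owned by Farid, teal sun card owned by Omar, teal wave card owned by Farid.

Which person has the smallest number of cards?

Counts by player: Farid→10, Gita→7, Omar→5.
The minimum is 5, held uniquely by Omar.

Omar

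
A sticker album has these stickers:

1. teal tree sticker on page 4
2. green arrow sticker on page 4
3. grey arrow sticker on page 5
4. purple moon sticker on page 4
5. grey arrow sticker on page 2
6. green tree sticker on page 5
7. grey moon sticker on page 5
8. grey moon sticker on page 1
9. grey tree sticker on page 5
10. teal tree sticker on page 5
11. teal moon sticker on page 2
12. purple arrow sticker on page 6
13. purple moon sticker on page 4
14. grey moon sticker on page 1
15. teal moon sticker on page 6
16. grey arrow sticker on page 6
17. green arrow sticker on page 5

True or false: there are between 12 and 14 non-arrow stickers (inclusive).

False

non-arrow stickers: 11.
The claim requires 12 ≤ 11 ≤ 14, which does not hold.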